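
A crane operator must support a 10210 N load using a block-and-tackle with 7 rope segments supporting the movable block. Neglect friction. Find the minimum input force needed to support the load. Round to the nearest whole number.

Block-and-tackle MA = number of supporting rope parts = 7.
Effort = load / MA = 10210 / 7 = 1458.6 N.

1459 N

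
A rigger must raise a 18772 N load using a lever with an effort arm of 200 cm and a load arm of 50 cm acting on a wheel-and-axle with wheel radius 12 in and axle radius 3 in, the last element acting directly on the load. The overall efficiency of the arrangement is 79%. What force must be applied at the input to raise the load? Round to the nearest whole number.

Lever MA = effort arm / load arm = 200/50 = 4.
Wheel-and-axle MA = R/r = 12/3 = 4.
Combined ideal MA = 4 × 4 = 16.
Actual MA = 16 × 0.79 = 12.64.
Effort = load / actual MA = 18772 / 12.64 = 1485.1 N.

1485 N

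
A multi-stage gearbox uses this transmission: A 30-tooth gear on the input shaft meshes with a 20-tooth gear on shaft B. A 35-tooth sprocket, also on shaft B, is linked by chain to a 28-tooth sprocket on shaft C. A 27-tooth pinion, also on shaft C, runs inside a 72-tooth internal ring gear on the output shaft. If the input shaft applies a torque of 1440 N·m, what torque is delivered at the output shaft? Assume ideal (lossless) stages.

After the gear mesh (20/30): 1440 × 0.66667 = 960 N·m
After the chain (28/35): 960 × 0.8 = 768 N·m
After the internal gear (72/27): 768 × 2.6667 = 2048 N·m

2048 N·m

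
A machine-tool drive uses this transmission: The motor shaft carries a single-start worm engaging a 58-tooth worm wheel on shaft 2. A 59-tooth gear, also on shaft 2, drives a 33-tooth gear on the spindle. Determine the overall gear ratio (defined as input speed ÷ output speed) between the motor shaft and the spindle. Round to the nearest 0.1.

Each stage contributes driven/driver: worm 58/1 = 58, gear mesh 33/59 = 0.55932.
Overall: 58 × 0.55932 = 32.441.

32.4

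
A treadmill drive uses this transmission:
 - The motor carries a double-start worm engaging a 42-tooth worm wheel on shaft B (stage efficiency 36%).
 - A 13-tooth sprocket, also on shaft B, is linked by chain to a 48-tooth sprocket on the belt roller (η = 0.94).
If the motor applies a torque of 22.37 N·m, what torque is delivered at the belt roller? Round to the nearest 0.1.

worm 42/2 = 21 → τ = 22.37·21·0.36 = 169.12 N·m
chain 48/13 = 3.6923 → τ = 169.12·3.6923·0.94 = 586.97 N·m

587.0 N·m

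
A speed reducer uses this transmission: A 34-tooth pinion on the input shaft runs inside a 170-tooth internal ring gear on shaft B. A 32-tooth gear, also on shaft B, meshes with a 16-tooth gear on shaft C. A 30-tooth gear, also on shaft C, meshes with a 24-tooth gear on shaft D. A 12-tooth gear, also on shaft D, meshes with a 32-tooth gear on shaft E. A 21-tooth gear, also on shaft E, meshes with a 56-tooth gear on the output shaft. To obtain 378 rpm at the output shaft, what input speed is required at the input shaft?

5376 rpm

Overall ratio R = 5 × 0.5 × 0.8 × 2.6667 × 2.6667 = 14.222.
Required input speed = output speed × R = 378 × 14.222 = 5376 rpm.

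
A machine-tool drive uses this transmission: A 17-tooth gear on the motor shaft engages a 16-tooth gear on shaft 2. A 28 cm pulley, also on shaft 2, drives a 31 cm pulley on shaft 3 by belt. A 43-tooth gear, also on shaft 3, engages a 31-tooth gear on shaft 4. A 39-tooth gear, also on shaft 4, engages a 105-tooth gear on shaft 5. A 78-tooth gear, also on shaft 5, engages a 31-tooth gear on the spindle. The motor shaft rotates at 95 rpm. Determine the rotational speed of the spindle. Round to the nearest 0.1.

Gear mesh: ratio = 16/17 = 0.94118, so shaft 2 turns at 95 / 0.94118 = 100.94 rpm.
Belt: ratio = 31/28 = 1.1071, so shaft 3 turns at 100.94 / 1.1071 = 91.169 rpm.
Gear mesh: ratio = 31/43 = 0.72093, so shaft 4 turns at 91.169 / 0.72093 = 126.46 rpm.
Gear mesh: ratio = 105/39 = 2.6923, so shaft 5 turns at 126.46 / 2.6923 = 46.971 rpm.
Gear mesh: ratio = 31/78 = 0.39744, so the spindle turns at 46.971 / 0.39744 = 118.19 rpm.

118.2 rpm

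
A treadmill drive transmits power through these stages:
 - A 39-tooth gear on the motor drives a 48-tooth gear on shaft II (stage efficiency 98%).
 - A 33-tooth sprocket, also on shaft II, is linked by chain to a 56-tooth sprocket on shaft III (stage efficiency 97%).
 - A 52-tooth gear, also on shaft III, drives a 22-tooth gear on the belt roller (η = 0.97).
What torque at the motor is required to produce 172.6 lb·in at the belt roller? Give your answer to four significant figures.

Overall ratio R = 1.2308 × 1.697 × 0.42308 = 0.88363; overall efficiency η = 0.98 × 0.97 × 0.97 = 0.9221.
Input torque = output torque / (R × η) = 172.6 / (0.88363 × 0.9221) = 211.84 lb·in.

211.8 lb·in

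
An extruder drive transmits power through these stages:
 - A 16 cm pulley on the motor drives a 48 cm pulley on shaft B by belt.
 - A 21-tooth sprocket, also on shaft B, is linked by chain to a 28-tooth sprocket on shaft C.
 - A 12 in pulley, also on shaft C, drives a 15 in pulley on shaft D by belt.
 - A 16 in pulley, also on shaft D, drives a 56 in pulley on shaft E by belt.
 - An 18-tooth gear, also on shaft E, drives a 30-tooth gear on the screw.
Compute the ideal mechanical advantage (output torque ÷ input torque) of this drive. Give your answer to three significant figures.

29.2

Each stage contributes driven/driver: belt 48/16 = 3, chain 28/21 = 1.3333, belt 15/12 = 1.25, belt 56/16 = 3.5, gear mesh 30/18 = 1.6667.
Overall: 3 × 1.3333 × 1.25 × 3.5 × 1.6667 = 29.167.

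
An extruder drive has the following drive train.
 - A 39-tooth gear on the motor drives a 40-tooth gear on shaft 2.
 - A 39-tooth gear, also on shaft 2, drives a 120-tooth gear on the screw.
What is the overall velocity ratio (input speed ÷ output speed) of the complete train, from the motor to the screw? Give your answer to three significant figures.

Each stage contributes driven/driver: gear mesh 40/39 = 1.0256, gear mesh 120/39 = 3.0769.
Overall: 1.0256 × 3.0769 = 3.1558.

3.16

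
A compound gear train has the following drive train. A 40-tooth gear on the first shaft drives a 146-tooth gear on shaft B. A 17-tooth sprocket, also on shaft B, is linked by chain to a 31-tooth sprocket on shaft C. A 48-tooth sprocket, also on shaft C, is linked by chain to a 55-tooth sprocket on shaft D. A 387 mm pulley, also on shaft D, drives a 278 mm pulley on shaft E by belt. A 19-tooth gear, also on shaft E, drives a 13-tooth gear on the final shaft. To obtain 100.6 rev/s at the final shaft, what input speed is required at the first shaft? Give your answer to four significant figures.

Overall ratio R = 3.65 × 1.8235 × 1.1458 × 0.71835 × 0.68421 = 3.7484.
Required input speed = output speed × R = 100.6 × 3.7484 = 377.09 rev/s.

377.1 rev/s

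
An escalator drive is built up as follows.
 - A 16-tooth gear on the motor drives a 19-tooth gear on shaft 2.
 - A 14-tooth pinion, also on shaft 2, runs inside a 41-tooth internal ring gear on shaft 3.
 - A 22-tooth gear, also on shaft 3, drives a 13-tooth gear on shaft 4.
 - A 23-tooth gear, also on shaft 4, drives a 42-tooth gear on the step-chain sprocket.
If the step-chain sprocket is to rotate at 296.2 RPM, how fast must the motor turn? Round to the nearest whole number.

1112 RPM

Overall ratio R = 1.1875 × 2.9286 × 0.59091 × 1.8261 = 3.7526.
Required input speed = output speed × R = 296.2 × 3.7526 = 1111.5 RPM.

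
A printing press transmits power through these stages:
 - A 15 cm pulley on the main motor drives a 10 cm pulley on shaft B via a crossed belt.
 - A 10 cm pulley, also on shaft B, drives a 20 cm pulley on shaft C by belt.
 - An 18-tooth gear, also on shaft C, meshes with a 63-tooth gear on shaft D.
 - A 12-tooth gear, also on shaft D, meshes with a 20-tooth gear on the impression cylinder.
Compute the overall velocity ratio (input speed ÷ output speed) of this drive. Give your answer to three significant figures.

7.78

Each stage contributes driven/driver: belt 10/15 = 0.66667, belt 20/10 = 2, gear mesh 63/18 = 3.5, gear mesh 20/12 = 1.6667.
Overall: 0.66667 × 2 × 3.5 × 1.6667 = 7.7778.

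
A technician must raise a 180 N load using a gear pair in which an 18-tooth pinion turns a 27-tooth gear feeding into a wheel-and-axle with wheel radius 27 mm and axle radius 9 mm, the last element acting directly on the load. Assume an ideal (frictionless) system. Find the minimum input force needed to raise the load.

40 N

Gear pair MA = 27/18 = 1.5.
Wheel-and-axle MA = R/r = 27/9 = 3.
Combined ideal MA = 1.5 × 3 = 4.5.
Effort = load / MA = 180 / 4.5 = 40 N.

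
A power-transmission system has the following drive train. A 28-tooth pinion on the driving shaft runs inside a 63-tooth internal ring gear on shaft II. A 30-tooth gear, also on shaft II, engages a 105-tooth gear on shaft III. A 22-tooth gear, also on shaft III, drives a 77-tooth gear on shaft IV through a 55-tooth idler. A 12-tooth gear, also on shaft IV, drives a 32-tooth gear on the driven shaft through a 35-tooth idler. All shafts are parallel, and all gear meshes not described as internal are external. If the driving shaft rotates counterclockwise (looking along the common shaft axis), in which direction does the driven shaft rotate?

the driving shaft → shaft II: internal mesh, same direction → CCW.
shaft II → shaft III: external mesh, 1 reversal → CW.
shaft III → shaft IV: driver → idler → driven is 2 external meshes, 2 reversals → CW.
shaft IV → the driven shaft: driver → idler → driven is 2 external meshes, 2 reversals → CW.
5 reversals in total — an odd number — so the driven shaft turns opposite to the driving shaft.

clockwise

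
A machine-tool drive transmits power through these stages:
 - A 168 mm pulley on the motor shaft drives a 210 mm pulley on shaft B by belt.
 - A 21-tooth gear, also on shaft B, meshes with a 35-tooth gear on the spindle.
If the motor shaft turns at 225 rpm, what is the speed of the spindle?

the motor shaft → shaft B (belt, 210/168): 225 ÷ 1.25 = 180 rpm
shaft B → the spindle (gear mesh, 35/21): 180 ÷ 1.6667 = 108 rpm

108 rpm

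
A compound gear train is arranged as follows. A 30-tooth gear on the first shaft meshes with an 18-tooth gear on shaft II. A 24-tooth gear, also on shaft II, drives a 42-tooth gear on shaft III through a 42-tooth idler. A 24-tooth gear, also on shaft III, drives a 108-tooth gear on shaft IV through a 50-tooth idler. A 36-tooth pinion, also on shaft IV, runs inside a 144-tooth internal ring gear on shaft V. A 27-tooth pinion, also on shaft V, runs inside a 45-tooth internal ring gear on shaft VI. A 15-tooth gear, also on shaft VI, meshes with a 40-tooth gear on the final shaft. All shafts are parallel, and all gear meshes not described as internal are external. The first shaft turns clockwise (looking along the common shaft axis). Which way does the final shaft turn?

the first shaft → shaft II: external mesh, 1 reversal → CCW.
shaft II → shaft III: driver → idler → driven is 2 external meshes, 2 reversals → CCW.
shaft III → shaft IV: driver → idler → driven is 2 external meshes, 2 reversals → CCW.
shaft IV → shaft V: internal mesh, same direction → CCW.
shaft V → shaft VI: internal mesh, same direction → CCW.
shaft VI → the final shaft: external mesh, 1 reversal → CW.
6 reversals in total — an even number — so the final shaft turns the same way as the first shaft.

clockwise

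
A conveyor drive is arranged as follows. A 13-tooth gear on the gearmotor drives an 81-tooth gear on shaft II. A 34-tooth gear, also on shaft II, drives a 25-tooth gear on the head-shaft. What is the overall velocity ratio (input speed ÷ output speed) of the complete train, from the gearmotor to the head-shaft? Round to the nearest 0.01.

4.58

Each stage contributes driven/driver: gear mesh 81/13 = 6.2308, gear mesh 25/34 = 0.73529.
Overall: 6.2308 × 0.73529 = 4.5814.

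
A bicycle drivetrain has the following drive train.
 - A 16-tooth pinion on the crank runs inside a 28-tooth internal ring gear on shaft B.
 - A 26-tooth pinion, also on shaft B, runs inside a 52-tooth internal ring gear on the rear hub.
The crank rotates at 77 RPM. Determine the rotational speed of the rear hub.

the crank → shaft B (internal gear, 28/16): 77 ÷ 1.75 = 44 RPM
shaft B → the rear hub (internal gear, 52/26): 44 ÷ 2 = 22 RPM

22 RPM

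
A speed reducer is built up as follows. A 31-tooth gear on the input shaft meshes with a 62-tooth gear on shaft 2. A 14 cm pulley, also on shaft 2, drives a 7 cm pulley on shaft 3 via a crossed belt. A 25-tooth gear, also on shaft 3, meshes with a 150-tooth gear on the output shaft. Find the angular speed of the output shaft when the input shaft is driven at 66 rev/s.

11 rev/s

gear mesh 62/31 = 2 → 66/2 = 33 rev/s
belt 7/14 = 0.5 → 33/0.5 = 66 rev/s
gear mesh 150/25 = 6 → 66/6 = 11 rev/s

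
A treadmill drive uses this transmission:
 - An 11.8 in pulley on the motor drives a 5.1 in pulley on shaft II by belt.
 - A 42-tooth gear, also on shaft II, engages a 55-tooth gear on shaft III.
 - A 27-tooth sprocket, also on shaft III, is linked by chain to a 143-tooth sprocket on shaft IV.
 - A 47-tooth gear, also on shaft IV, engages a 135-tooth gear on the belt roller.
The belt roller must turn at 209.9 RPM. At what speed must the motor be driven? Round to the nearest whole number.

1807 RPM

Overall ratio R = 0.4322 × 1.3095 × 5.2963 × 2.8723 = 8.6101.
Required input speed = output speed × R = 209.9 × 8.6101 = 1807.3 RPM.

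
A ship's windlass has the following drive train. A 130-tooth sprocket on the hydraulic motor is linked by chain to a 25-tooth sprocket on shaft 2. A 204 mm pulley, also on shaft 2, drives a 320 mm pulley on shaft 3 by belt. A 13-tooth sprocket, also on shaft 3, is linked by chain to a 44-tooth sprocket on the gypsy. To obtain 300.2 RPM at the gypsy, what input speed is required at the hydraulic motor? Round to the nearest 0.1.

Overall ratio R = 0.19231 × 1.5686 × 3.3846 = 1.021.
Required input speed = output speed × R = 300.2 × 1.021 = 306.5 RPM.

306.5 RPM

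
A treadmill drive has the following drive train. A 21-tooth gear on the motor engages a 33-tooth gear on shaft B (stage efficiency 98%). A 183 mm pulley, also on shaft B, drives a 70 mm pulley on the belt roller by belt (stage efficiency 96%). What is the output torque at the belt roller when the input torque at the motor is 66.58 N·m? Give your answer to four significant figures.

gear mesh 33/21 = 1.5714 → τ = 66.58·1.5714·0.98 = 102.53 N·m
belt 70/183 = 0.38251 → τ = 102.53·0.38251·0.96 = 37.652 N·m

37.65 N·m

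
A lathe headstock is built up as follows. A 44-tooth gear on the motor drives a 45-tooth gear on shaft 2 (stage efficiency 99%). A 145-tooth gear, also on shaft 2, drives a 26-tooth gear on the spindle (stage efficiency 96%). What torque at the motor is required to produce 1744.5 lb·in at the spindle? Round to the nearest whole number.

10009 lb·in

Overall ratio R = 1.0227 × 0.17931 = 0.18339; overall efficiency η = 0.99 × 0.96 = 0.9504.
Input torque = output torque / (R × η) = 1744.5 / (0.18339 × 0.9504) = 10009 lb·in.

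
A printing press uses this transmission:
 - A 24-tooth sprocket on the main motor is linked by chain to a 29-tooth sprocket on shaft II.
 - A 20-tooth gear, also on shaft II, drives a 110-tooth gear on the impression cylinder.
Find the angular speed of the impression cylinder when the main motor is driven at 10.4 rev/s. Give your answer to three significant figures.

chain 29/24 = 1.2083 → 10.4/1.2083 = 8.6069 rev/s
gear mesh 110/20 = 5.5 → 8.6069/5.5 = 1.5649 rev/s

1.56 rev/s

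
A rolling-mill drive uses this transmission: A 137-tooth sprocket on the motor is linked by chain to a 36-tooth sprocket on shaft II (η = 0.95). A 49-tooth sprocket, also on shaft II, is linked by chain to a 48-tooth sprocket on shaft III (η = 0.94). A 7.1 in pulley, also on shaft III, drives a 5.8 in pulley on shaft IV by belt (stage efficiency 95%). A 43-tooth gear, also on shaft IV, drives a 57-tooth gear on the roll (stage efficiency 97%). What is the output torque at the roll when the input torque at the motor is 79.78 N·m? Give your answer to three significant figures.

Chain: ratio = 36/137 = 0.26277; torque at shaft II = 79.78 × 0.26277 × 0.95 = 19.916 N·m.
Chain: ratio = 48/49 = 0.97959; torque at shaft III = 19.916 × 0.97959 × 0.94 = 18.339 N·m.
Belt: ratio = 5.8/7.1 = 0.8169; torque at shaft IV = 18.339 × 0.8169 × 0.95 = 14.232 N·m.
Gear mesh: ratio = 57/43 = 1.3256; torque at the roll = 14.232 × 1.3256 × 0.97 = 18.3 N·m.

18.3 N·m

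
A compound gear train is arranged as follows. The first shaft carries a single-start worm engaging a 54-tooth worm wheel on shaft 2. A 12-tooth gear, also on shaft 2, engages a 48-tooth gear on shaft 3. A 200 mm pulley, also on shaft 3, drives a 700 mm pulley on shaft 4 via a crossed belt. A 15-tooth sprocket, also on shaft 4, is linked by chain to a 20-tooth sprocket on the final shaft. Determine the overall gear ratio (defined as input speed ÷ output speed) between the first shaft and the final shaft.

1008

Each stage contributes driven/driver: worm 54/1 = 54, gear mesh 48/12 = 4, belt 700/200 = 3.5, chain 20/15 = 1.3333.
Overall: 54 × 4 × 3.5 × 1.3333 = 1008.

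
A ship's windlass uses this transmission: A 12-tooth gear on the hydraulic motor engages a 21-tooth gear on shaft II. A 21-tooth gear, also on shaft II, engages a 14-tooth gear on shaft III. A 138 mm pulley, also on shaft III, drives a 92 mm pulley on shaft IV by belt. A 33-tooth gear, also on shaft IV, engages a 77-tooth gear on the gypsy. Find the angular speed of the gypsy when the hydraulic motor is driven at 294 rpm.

the hydraulic motor → shaft II (gear mesh, 21/12): 294 ÷ 1.75 = 168 rpm
shaft II → shaft III (gear mesh, 14/21): 168 ÷ 0.66667 = 252 rpm
shaft III → shaft IV (belt, 92/138): 252 ÷ 0.66667 = 378 rpm
shaft IV → the gypsy (gear mesh, 77/33): 378 ÷ 2.3333 = 162 rpm

162 rpm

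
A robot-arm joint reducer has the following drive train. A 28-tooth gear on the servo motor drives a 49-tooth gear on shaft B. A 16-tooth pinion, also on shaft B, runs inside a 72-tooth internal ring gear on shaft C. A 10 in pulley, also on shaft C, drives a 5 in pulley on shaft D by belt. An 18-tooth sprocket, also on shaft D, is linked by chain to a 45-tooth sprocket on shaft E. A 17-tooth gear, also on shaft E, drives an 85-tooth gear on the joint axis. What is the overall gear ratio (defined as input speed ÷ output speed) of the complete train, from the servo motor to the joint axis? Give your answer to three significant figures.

49.2

Each stage contributes driven/driver: gear mesh 49/28 = 1.75, internal gear 72/16 = 4.5, belt 5/10 = 0.5, chain 45/18 = 2.5, gear mesh 85/17 = 5.
Overall: 1.75 × 4.5 × 0.5 × 2.5 × 5 = 49.219.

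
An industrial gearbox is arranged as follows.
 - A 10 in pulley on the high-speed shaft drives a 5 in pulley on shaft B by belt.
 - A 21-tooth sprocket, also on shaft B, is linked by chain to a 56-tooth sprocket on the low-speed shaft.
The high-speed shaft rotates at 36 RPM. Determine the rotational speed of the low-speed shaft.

27 RPM

the high-speed shaft → shaft B (belt, 5/10): 36 ÷ 0.5 = 72 RPM
shaft B → the low-speed shaft (chain, 56/21): 72 ÷ 2.6667 = 27 RPM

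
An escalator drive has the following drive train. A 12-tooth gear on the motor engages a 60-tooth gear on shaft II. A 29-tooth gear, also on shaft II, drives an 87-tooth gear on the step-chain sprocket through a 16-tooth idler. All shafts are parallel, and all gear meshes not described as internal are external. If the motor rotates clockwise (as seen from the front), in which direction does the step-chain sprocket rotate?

the motor → shaft II: external mesh, 1 reversal → CCW.
shaft II → the step-chain sprocket: driver → idler → driven is 2 external meshes, 2 reversals → CCW.
3 reversals in total — an odd number — so the step-chain sprocket turns opposite to the motor.

anticlockwise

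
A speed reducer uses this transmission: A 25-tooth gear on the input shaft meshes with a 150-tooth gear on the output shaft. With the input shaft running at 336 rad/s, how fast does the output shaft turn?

gear mesh 150/25 = 6 → 336/6 = 56 rad/s

56 rad/s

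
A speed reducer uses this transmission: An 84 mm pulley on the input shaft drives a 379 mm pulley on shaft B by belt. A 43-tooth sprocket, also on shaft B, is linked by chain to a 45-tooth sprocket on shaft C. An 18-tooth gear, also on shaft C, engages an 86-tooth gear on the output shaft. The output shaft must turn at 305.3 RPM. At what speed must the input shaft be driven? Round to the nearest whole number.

Overall ratio R = 4.5119 × 1.0465 × 4.7778 = 22.56.
Required input speed = output speed × R = 305.3 × 22.56 = 6887.4 RPM.

6887 RPM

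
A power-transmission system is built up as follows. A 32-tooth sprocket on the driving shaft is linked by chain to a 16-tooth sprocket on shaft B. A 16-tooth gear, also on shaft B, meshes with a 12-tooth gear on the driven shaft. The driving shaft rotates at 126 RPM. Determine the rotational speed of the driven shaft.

the driving shaft → shaft B (chain, 16/32): 126 ÷ 0.5 = 252 RPM
shaft B → the driven shaft (gear mesh, 12/16): 252 ÷ 0.75 = 336 RPM

336 RPM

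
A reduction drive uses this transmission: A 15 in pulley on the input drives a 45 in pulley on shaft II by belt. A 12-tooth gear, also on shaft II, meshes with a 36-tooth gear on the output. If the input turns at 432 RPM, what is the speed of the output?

Belt: ratio = 45/15 = 3, so shaft II turns at 432 / 3 = 144 RPM.
Gear mesh: ratio = 36/12 = 3, so the output turns at 144 / 3 = 48 RPM.

48 RPM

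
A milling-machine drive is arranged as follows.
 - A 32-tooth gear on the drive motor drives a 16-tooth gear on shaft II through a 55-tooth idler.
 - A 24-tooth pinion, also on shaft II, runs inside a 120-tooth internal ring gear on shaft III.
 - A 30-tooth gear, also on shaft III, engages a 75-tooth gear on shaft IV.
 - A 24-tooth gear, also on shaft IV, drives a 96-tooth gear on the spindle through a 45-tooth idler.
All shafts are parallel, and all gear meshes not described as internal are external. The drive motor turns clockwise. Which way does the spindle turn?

the drive motor → shaft II: driver → idler → driven is 2 external meshes, 2 reversals → CW.
shaft II → shaft III: internal mesh, same direction → CW.
shaft III → shaft IV: external mesh, 1 reversal → CCW.
shaft IV → the spindle: driver → idler → driven is 2 external meshes, 2 reversals → CCW.
5 reversals in total — an odd number — so the spindle turns opposite to the drive motor.

anticlockwise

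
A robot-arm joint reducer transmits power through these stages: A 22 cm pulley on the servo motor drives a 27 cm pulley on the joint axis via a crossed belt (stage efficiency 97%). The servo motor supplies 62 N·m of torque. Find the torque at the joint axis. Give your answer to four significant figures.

belt 27/22 = 1.2273 → τ = 62·1.2273·0.97 = 73.808 N·m

73.81 N·m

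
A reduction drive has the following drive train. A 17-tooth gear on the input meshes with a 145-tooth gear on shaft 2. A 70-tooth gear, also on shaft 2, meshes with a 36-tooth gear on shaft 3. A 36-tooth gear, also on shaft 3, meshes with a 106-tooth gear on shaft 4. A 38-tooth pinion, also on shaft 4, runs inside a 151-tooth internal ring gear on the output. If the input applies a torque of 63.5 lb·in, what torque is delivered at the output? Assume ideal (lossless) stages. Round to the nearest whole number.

After the gear mesh (145/17): 63.5 × 8.5294 = 541.62 lb·in
After the gear mesh (36/70): 541.62 × 0.51429 = 278.55 lb·in
After the gear mesh (106/36): 278.55 × 2.9444 = 820.16 lb·in
After the internal gear (151/38): 820.16 × 3.9737 = 3259.1 lb·in

3259 lb·in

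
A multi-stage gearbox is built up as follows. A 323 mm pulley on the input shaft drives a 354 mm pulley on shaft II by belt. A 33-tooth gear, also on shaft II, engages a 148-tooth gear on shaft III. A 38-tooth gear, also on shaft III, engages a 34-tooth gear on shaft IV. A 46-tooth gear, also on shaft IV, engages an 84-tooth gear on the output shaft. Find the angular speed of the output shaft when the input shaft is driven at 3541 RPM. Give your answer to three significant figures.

the input shaft → shaft II (belt, 354/323): 3541 ÷ 1.096 = 3230.9 RPM
shaft II → shaft III (gear mesh, 148/33): 3230.9 ÷ 4.4848 = 720.41 RPM
shaft III → shaft IV (gear mesh, 34/38): 720.41 ÷ 0.89474 = 805.16 RPM
shaft IV → the output shaft (gear mesh, 84/46): 805.16 ÷ 1.8261 = 440.92 RPM

441 RPM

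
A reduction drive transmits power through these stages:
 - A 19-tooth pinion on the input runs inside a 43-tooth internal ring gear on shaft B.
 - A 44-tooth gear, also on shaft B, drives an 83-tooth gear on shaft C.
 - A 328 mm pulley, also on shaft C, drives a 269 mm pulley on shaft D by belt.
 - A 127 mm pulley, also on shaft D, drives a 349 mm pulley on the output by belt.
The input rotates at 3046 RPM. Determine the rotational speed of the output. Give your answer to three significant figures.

317 RPM

Internal gear: ratio = 43/19 = 2.2632, so shaft B turns at 3046 / 2.2632 = 1345.9 RPM.
Gear mesh: ratio = 83/44 = 1.8864, so shaft C turns at 1345.9 / 1.8864 = 713.49 RPM.
Belt: ratio = 269/328 = 0.82012, so shaft D turns at 713.49 / 0.82012 = 869.98 RPM.
Belt: ratio = 349/127 = 2.748, so the output turns at 869.98 / 2.748 = 316.58 RPM.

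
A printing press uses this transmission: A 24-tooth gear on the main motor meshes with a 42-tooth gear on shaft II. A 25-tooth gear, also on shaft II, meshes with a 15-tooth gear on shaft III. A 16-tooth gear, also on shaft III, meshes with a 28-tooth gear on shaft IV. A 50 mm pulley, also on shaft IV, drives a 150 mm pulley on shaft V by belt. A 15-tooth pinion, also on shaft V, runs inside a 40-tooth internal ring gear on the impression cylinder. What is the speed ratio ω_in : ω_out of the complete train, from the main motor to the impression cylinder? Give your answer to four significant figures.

14.70

Each stage contributes driven/driver: gear mesh 42/24 = 1.75, gear mesh 15/25 = 0.6, gear mesh 28/16 = 1.75, belt 150/50 = 3, internal gear 40/15 = 2.6667.
Overall: 1.75 × 0.6 × 1.75 × 3 × 2.6667 = 14.7.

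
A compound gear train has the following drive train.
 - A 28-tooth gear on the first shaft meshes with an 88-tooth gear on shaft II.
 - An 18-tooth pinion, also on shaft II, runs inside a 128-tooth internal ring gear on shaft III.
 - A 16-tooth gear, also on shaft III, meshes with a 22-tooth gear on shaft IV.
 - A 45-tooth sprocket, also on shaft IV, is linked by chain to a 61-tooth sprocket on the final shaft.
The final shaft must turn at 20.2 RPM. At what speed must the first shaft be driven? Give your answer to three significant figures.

Overall ratio R = 3.1429 × 7.1111 × 1.375 × 1.3556 = 41.656.
Required input speed = output speed × R = 20.2 × 41.656 = 841.46 RPM.

841 RPM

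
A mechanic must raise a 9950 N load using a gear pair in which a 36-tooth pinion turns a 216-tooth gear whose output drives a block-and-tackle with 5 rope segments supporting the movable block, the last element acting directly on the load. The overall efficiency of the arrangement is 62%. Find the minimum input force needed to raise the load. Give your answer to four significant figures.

534.9 N

Gear pair MA = 216/36 = 6.
Block-and-tackle MA = number of supporting rope parts = 5.
Combined ideal MA = 6 × 5 = 30.
Actual MA = 30 × 0.62 = 18.6.
Effort = load / actual MA = 9950 / 18.6 = 534.95 N.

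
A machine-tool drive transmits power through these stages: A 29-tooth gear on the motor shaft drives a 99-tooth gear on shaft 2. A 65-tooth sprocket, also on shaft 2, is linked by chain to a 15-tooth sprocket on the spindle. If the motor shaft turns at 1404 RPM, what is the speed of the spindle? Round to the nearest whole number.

1782 RPM

gear mesh 99/29 = 3.4138 → 1404/3.4138 = 411.27 RPM
chain 15/65 = 0.23077 → 411.27/0.23077 = 1782.2 RPM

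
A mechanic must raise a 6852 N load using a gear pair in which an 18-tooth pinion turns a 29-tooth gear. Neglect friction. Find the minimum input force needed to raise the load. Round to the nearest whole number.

4253 N

Gear pair MA = 29/18 = 1.6111.
Effort = load / MA = 6852 / 1.6111 = 4253 N.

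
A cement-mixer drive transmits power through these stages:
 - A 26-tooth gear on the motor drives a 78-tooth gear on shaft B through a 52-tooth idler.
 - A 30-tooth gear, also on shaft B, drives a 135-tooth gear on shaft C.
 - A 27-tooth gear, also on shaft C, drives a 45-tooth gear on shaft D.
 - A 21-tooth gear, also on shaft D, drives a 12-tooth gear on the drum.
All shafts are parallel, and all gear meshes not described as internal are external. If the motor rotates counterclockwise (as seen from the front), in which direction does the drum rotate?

clockwise

the motor → shaft B: driver → idler → driven is 2 external meshes, 2 reversals → CCW.
shaft B → shaft C: external mesh, 1 reversal → CW.
shaft C → shaft D: external mesh, 1 reversal → CCW.
shaft D → the drum: external mesh, 1 reversal → CW.
5 reversals in total — an odd number — so the drum turns opposite to the motor.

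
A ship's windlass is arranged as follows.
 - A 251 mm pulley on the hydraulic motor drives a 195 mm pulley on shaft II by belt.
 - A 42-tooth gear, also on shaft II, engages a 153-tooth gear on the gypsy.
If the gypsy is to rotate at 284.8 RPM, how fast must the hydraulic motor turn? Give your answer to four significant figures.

Overall ratio R = 0.77689 × 3.6429 = 2.8301.
Required input speed = output speed × R = 284.8 × 2.8301 = 806.01 RPM.

806.0 RPM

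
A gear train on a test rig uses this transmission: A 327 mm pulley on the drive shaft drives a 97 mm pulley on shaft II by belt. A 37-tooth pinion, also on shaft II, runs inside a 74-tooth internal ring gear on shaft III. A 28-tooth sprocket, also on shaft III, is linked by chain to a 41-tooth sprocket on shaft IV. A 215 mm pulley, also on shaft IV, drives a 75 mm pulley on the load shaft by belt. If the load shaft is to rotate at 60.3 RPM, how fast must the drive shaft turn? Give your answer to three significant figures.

18.3 RPM

Overall ratio R = 0.29664 × 2 × 1.4643 × 0.34884 = 0.30304.
Required input speed = output speed × R = 60.3 × 0.30304 = 18.273 RPM.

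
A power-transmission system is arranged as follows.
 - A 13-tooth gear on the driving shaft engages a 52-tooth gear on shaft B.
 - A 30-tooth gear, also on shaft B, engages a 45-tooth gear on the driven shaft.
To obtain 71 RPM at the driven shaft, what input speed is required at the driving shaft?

426 RPM

Overall ratio R = 4 × 1.5 = 6.
Required input speed = output speed × R = 71 × 6 = 426 RPM.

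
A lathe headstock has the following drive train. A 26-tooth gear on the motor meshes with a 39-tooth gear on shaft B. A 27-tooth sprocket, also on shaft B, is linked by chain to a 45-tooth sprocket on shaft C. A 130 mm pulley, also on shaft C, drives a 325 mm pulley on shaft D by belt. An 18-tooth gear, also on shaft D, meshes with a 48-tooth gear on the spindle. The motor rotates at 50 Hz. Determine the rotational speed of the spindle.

the motor → shaft B (gear mesh, 39/26): 50 ÷ 1.5 = 33.333 Hz
shaft B → shaft C (chain, 45/27): 33.333 ÷ 1.6667 = 20 Hz
shaft C → shaft D (belt, 325/130): 20 ÷ 2.5 = 8 Hz
shaft D → the spindle (gear mesh, 48/18): 8 ÷ 2.6667 = 3 Hz

3 Hz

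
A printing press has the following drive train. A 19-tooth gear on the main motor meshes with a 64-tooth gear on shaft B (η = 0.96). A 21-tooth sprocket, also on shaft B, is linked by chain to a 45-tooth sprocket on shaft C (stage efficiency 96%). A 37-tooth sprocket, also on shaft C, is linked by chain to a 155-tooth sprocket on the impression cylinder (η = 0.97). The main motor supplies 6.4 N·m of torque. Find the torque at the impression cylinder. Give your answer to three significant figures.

173 N·m

gear mesh 64/19 = 3.3684 → τ = 6.4·3.3684·0.96 = 20.696 N·m
chain 45/21 = 2.1429 → τ = 20.696·2.1429·0.96 = 42.574 N·m
chain 155/37 = 4.1892 → τ = 42.574·4.1892·0.97 = 173 N·m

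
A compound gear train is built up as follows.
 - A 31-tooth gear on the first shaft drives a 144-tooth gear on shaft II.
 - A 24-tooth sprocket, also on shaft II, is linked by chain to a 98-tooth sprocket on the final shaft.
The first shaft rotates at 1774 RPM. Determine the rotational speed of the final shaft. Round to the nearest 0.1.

93.5 RPM

gear mesh 144/31 = 4.6452 → 1774/4.6452 = 381.9 RPM
chain 98/24 = 4.0833 → 381.9/4.0833 = 93.527 RPM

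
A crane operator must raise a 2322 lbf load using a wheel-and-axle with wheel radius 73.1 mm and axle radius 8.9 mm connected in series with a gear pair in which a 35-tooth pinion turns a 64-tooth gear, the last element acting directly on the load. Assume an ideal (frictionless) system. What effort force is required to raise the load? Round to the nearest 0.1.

Wheel-and-axle MA = R/r = 73.1/8.9 = 8.2135.
Gear pair MA = 64/35 = 1.8286.
Combined ideal MA = 8.2135 × 1.8286 = 15.019.
Effort = load / MA = 2322 / 15.019 = 154.6 lbf.

154.6 lbf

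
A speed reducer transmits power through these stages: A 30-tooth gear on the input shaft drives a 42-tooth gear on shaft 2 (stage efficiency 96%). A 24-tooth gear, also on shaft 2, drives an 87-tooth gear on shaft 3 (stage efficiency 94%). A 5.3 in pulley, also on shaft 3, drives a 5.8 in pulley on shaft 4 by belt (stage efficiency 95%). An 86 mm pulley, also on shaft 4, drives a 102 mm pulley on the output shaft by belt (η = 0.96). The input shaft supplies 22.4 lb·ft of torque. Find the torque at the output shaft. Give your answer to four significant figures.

gear mesh 42/30 = 1.4 → τ = 22.4·1.4·0.96 = 30.106 lb·ft
gear mesh 87/24 = 3.625 → τ = 30.106·3.625·0.94 = 102.58 lb·ft
belt 5.8/5.3 = 1.0943 → τ = 102.58·1.0943·0.95 = 106.65 lb·ft
belt 102/86 = 1.186 → τ = 106.65·1.186·0.96 = 121.43 lb·ft

121.4 lb·ft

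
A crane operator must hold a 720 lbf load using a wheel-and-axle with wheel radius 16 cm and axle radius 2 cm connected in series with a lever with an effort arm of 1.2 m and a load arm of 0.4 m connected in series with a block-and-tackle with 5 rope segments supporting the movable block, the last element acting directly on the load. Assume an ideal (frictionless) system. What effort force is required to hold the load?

6 lbf

Wheel-and-axle MA = R/r = 16/2 = 8.
Lever MA = effort arm / load arm = 1.2/0.4 = 3.
Block-and-tackle MA = number of supporting rope parts = 5.
Combined ideal MA = 8 × 3 × 5 = 120.
Effort = load / MA = 720 / 120 = 6 lbf.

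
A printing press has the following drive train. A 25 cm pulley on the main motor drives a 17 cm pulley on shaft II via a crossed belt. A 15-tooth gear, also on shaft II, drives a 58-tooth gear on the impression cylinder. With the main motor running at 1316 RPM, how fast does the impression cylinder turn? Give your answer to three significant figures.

501 RPM

belt 17/25 = 0.68 → 1316/0.68 = 1935.3 RPM
gear mesh 58/15 = 3.8667 → 1935.3/3.8667 = 500.51 RPM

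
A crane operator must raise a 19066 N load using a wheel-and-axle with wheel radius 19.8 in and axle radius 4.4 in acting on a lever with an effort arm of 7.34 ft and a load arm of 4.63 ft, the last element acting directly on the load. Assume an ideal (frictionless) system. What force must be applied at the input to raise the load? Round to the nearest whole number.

2673 N

Wheel-and-axle MA = R/r = 19.8/4.4 = 4.5.
Lever MA = effort arm / load arm = 7.34/4.63 = 1.5853.
Combined ideal MA = 4.5 × 1.5853 = 7.1339.
Effort = load / MA = 19066 / 7.1339 = 2672.6 N.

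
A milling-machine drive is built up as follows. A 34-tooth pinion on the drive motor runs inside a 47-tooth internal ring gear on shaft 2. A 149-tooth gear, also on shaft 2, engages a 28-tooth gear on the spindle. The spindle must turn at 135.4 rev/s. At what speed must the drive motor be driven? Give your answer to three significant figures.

35.2 rev/s

Overall ratio R = 1.3824 × 0.18792 = 0.25977.
Required input speed = output speed × R = 135.4 × 0.25977 = 35.173 rev/s.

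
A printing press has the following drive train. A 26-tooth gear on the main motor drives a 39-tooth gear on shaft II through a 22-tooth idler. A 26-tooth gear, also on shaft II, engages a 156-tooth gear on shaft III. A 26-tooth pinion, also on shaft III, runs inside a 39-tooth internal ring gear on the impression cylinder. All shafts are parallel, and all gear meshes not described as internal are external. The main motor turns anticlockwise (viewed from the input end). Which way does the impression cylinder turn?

clockwise

the main motor → shaft II: driver → idler → driven is 2 external meshes, 2 reversals → CCW.
shaft II → shaft III: external mesh, 1 reversal → CW.
shaft III → the impression cylinder: internal mesh, same direction → CW.
3 reversals in total — an odd number — so the impression cylinder turns opposite to the main motor.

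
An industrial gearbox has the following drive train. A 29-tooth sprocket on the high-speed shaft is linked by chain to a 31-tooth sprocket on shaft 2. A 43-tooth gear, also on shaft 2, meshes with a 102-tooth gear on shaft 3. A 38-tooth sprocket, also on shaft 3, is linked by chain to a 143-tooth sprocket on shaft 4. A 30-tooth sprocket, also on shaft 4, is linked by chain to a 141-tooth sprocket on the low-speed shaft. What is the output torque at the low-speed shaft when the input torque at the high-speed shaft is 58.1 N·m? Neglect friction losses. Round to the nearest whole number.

2606 N·m

Chain: ratio = 31/29 = 1.069; torque at shaft 2 = 58.1 × 1.069 = 62.107 N·m.
Gear mesh: ratio = 102/43 = 2.3721; torque at shaft 3 = 62.107 × 2.3721 = 147.32 N·m.
Chain: ratio = 143/38 = 3.7632; torque at shaft 4 = 147.32 × 3.7632 = 554.4 N·m.
Chain: ratio = 141/30 = 4.7; torque at the low-speed shaft = 554.4 × 4.7 = 2605.7 N·m.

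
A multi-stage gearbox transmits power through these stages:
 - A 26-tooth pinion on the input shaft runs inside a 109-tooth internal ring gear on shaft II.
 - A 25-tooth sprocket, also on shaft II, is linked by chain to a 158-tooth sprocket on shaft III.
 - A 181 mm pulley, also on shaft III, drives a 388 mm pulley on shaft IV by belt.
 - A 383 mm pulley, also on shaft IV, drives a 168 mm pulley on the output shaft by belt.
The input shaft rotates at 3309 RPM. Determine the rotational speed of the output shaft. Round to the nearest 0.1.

Internal gear: ratio = 109/26 = 4.1923, so shaft II turns at 3309 / 4.1923 = 789.3 RPM.
Chain: ratio = 158/25 = 6.32, so shaft III turns at 789.3 / 6.32 = 124.89 RPM.
Belt: ratio = 388/181 = 2.1436, so shaft IV turns at 124.89 / 2.1436 = 58.26 RPM.
Belt: ratio = 168/383 = 0.43864, so the output shaft turns at 58.26 / 0.43864 = 132.82 RPM.

132.8 RPM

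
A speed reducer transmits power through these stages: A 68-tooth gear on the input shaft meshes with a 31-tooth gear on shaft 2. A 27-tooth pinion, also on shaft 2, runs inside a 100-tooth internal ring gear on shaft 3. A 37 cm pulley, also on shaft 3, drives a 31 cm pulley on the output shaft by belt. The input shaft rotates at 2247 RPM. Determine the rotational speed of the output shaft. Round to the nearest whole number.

gear mesh 31/68 = 0.45588 → 2247/0.45588 = 4928.9 RPM
internal gear 100/27 = 3.7037 → 4928.9/3.7037 = 1330.8 RPM
belt 31/37 = 0.83784 → 1330.8/0.83784 = 1588.4 RPM

1588 RPM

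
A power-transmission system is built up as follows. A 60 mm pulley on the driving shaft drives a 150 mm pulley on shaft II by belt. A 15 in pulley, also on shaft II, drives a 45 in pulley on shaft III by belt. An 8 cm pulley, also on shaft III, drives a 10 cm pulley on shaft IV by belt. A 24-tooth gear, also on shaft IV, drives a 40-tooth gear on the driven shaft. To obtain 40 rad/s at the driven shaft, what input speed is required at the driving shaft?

625 rad/s

Overall ratio R = 2.5 × 3 × 1.25 × 1.6667 = 15.625.
Required input speed = output speed × R = 40 × 15.625 = 625 rad/s.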